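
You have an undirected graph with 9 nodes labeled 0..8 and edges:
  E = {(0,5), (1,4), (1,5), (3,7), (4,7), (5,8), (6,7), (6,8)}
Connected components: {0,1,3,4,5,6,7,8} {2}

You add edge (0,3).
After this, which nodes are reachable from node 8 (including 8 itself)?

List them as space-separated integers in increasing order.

Before: nodes reachable from 8: {0,1,3,4,5,6,7,8}
Adding (0,3): both endpoints already in same component. Reachability from 8 unchanged.
After: nodes reachable from 8: {0,1,3,4,5,6,7,8}

Answer: 0 1 3 4 5 6 7 8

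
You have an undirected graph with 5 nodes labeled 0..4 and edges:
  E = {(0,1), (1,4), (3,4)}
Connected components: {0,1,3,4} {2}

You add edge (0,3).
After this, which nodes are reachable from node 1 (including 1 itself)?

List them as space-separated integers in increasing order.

Answer: 0 1 3 4

Derivation:
Before: nodes reachable from 1: {0,1,3,4}
Adding (0,3): both endpoints already in same component. Reachability from 1 unchanged.
After: nodes reachable from 1: {0,1,3,4}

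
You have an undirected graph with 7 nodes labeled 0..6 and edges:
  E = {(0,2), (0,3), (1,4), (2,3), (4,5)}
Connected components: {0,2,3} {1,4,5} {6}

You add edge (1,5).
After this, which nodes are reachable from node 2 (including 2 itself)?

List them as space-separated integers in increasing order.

Answer: 0 2 3

Derivation:
Before: nodes reachable from 2: {0,2,3}
Adding (1,5): both endpoints already in same component. Reachability from 2 unchanged.
After: nodes reachable from 2: {0,2,3}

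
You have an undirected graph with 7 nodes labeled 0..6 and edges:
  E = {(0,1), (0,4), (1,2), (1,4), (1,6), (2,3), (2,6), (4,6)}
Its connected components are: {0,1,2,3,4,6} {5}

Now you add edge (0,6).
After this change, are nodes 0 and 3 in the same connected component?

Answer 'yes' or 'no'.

Initial components: {0,1,2,3,4,6} {5}
Adding edge (0,6): both already in same component {0,1,2,3,4,6}. No change.
New components: {0,1,2,3,4,6} {5}
Are 0 and 3 in the same component? yes

Answer: yes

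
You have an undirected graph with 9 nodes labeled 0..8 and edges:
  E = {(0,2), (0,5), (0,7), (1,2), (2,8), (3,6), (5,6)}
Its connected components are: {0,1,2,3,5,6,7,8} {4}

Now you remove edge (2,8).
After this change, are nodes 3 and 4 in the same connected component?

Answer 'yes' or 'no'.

Answer: no

Derivation:
Initial components: {0,1,2,3,5,6,7,8} {4}
Removing edge (2,8): it was a bridge — component count 2 -> 3.
New components: {0,1,2,3,5,6,7} {4} {8}
Are 3 and 4 in the same component? no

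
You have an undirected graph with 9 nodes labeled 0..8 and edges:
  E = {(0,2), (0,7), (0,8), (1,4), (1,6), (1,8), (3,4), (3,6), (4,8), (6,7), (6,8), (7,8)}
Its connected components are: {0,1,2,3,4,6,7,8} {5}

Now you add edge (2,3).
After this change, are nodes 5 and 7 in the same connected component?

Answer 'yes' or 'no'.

Initial components: {0,1,2,3,4,6,7,8} {5}
Adding edge (2,3): both already in same component {0,1,2,3,4,6,7,8}. No change.
New components: {0,1,2,3,4,6,7,8} {5}
Are 5 and 7 in the same component? no

Answer: no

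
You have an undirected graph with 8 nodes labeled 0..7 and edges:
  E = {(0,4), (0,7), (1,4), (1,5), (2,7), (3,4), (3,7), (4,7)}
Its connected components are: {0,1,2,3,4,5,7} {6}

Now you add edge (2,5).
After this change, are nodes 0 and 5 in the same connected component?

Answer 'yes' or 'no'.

Initial components: {0,1,2,3,4,5,7} {6}
Adding edge (2,5): both already in same component {0,1,2,3,4,5,7}. No change.
New components: {0,1,2,3,4,5,7} {6}
Are 0 and 5 in the same component? yes

Answer: yes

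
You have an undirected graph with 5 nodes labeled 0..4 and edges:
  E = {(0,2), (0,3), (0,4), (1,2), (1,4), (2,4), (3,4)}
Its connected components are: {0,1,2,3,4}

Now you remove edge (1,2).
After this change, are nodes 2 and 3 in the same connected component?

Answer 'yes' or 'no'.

Answer: yes

Derivation:
Initial components: {0,1,2,3,4}
Removing edge (1,2): not a bridge — component count unchanged at 1.
New components: {0,1,2,3,4}
Are 2 and 3 in the same component? yes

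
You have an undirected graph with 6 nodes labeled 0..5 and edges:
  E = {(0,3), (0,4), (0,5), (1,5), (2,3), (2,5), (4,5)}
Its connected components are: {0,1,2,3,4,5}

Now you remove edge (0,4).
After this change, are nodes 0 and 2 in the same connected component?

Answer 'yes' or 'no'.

Initial components: {0,1,2,3,4,5}
Removing edge (0,4): not a bridge — component count unchanged at 1.
New components: {0,1,2,3,4,5}
Are 0 and 2 in the same component? yes

Answer: yes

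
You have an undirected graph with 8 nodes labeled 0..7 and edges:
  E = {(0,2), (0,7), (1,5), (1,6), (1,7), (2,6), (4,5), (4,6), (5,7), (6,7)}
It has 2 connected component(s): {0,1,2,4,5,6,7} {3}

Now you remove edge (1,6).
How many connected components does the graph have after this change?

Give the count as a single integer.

Initial component count: 2
Remove (1,6): not a bridge. Count unchanged: 2.
  After removal, components: {0,1,2,4,5,6,7} {3}
New component count: 2

Answer: 2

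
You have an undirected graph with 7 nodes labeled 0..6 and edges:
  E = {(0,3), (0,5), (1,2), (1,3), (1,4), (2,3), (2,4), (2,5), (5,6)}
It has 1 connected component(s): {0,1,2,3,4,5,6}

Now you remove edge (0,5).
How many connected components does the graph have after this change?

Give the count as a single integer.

Initial component count: 1
Remove (0,5): not a bridge. Count unchanged: 1.
  After removal, components: {0,1,2,3,4,5,6}
New component count: 1

Answer: 1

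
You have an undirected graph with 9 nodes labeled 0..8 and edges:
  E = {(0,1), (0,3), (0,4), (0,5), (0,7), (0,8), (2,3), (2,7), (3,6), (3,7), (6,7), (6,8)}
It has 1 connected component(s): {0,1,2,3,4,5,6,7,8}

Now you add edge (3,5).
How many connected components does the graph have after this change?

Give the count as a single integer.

Initial component count: 1
Add (3,5): endpoints already in same component. Count unchanged: 1.
New component count: 1

Answer: 1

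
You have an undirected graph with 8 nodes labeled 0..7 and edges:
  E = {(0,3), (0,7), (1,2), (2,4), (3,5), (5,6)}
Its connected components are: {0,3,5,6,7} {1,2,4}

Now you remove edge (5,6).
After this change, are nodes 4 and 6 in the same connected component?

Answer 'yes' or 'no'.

Initial components: {0,3,5,6,7} {1,2,4}
Removing edge (5,6): it was a bridge — component count 2 -> 3.
New components: {0,3,5,7} {1,2,4} {6}
Are 4 and 6 in the same component? no

Answer: no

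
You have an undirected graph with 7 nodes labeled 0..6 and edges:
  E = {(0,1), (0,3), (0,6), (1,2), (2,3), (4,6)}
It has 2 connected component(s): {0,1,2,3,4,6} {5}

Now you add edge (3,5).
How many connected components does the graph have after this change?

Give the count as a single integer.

Answer: 1

Derivation:
Initial component count: 2
Add (3,5): merges two components. Count decreases: 2 -> 1.
New component count: 1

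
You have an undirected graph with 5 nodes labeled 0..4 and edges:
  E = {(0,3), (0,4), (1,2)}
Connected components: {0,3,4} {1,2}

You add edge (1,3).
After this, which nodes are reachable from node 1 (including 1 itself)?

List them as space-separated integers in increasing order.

Before: nodes reachable from 1: {1,2}
Adding (1,3): merges 1's component with another. Reachability grows.
After: nodes reachable from 1: {0,1,2,3,4}

Answer: 0 1 2 3 4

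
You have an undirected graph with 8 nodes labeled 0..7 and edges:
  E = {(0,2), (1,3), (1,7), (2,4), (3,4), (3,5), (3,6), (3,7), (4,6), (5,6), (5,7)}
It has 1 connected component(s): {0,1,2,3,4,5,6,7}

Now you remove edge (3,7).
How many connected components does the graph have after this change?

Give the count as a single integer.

Answer: 1

Derivation:
Initial component count: 1
Remove (3,7): not a bridge. Count unchanged: 1.
  After removal, components: {0,1,2,3,4,5,6,7}
New component count: 1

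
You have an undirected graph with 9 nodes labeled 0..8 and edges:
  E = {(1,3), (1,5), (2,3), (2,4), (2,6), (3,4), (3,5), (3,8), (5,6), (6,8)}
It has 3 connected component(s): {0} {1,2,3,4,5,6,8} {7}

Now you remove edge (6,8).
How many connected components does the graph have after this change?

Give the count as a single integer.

Initial component count: 3
Remove (6,8): not a bridge. Count unchanged: 3.
  After removal, components: {0} {1,2,3,4,5,6,8} {7}
New component count: 3

Answer: 3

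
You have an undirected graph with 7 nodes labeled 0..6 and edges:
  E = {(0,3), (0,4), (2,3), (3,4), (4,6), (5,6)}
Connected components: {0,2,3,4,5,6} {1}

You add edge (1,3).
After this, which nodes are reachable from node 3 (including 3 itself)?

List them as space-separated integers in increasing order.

Before: nodes reachable from 3: {0,2,3,4,5,6}
Adding (1,3): merges 3's component with another. Reachability grows.
After: nodes reachable from 3: {0,1,2,3,4,5,6}

Answer: 0 1 2 3 4 5 6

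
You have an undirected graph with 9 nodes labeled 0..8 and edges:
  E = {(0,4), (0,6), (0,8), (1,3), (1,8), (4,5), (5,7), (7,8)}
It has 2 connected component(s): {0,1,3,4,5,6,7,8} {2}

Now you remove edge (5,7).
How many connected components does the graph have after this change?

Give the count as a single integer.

Initial component count: 2
Remove (5,7): not a bridge. Count unchanged: 2.
  After removal, components: {0,1,3,4,5,6,7,8} {2}
New component count: 2

Answer: 2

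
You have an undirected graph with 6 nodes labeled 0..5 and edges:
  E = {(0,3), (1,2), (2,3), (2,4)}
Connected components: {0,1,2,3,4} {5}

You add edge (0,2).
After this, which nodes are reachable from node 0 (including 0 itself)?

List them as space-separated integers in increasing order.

Answer: 0 1 2 3 4

Derivation:
Before: nodes reachable from 0: {0,1,2,3,4}
Adding (0,2): both endpoints already in same component. Reachability from 0 unchanged.
After: nodes reachable from 0: {0,1,2,3,4}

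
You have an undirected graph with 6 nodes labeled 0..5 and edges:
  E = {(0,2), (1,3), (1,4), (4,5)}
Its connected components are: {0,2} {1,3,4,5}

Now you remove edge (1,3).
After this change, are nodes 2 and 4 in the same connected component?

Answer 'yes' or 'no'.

Initial components: {0,2} {1,3,4,5}
Removing edge (1,3): it was a bridge — component count 2 -> 3.
New components: {0,2} {1,4,5} {3}
Are 2 and 4 in the same component? no

Answer: no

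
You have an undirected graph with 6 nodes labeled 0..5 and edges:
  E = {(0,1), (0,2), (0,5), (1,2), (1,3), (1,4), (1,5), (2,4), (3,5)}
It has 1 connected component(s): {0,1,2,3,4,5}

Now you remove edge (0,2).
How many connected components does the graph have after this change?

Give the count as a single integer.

Answer: 1

Derivation:
Initial component count: 1
Remove (0,2): not a bridge. Count unchanged: 1.
  After removal, components: {0,1,2,3,4,5}
New component count: 1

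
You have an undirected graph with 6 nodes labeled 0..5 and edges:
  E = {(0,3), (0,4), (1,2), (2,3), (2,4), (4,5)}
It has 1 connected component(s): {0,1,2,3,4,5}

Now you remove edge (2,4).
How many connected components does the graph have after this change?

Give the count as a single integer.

Initial component count: 1
Remove (2,4): not a bridge. Count unchanged: 1.
  After removal, components: {0,1,2,3,4,5}
New component count: 1

Answer: 1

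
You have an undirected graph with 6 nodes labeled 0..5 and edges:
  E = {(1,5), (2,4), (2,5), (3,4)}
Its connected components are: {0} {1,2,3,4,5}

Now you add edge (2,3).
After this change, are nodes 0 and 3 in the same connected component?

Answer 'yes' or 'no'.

Initial components: {0} {1,2,3,4,5}
Adding edge (2,3): both already in same component {1,2,3,4,5}. No change.
New components: {0} {1,2,3,4,5}
Are 0 and 3 in the same component? no

Answer: no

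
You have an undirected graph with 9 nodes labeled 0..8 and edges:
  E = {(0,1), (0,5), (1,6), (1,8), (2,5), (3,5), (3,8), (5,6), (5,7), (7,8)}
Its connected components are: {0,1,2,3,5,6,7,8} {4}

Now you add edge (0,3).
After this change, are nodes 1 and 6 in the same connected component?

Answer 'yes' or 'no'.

Answer: yes

Derivation:
Initial components: {0,1,2,3,5,6,7,8} {4}
Adding edge (0,3): both already in same component {0,1,2,3,5,6,7,8}. No change.
New components: {0,1,2,3,5,6,7,8} {4}
Are 1 and 6 in the same component? yes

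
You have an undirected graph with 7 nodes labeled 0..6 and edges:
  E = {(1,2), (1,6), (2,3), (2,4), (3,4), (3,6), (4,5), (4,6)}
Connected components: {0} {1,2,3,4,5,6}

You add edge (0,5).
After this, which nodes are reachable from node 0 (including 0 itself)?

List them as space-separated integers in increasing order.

Answer: 0 1 2 3 4 5 6

Derivation:
Before: nodes reachable from 0: {0}
Adding (0,5): merges 0's component with another. Reachability grows.
After: nodes reachable from 0: {0,1,2,3,4,5,6}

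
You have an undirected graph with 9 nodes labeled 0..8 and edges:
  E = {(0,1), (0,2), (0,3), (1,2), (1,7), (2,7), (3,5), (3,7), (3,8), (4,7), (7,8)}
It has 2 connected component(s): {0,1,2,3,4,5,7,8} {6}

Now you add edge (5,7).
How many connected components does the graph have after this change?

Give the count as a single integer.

Answer: 2

Derivation:
Initial component count: 2
Add (5,7): endpoints already in same component. Count unchanged: 2.
New component count: 2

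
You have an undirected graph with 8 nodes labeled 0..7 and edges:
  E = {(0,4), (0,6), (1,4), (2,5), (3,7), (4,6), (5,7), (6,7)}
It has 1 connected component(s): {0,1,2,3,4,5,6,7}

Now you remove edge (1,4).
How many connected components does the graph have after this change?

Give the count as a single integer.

Answer: 2

Derivation:
Initial component count: 1
Remove (1,4): it was a bridge. Count increases: 1 -> 2.
  After removal, components: {0,2,3,4,5,6,7} {1}
New component count: 2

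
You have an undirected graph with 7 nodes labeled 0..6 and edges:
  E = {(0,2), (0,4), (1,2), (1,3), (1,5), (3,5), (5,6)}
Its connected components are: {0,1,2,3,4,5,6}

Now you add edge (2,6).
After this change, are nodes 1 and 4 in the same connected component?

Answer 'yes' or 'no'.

Answer: yes

Derivation:
Initial components: {0,1,2,3,4,5,6}
Adding edge (2,6): both already in same component {0,1,2,3,4,5,6}. No change.
New components: {0,1,2,3,4,5,6}
Are 1 and 4 in the same component? yes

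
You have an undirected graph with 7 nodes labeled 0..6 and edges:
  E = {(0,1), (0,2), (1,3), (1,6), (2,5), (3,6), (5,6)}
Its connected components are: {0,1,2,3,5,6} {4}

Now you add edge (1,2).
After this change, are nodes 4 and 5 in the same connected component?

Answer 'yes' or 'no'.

Answer: no

Derivation:
Initial components: {0,1,2,3,5,6} {4}
Adding edge (1,2): both already in same component {0,1,2,3,5,6}. No change.
New components: {0,1,2,3,5,6} {4}
Are 4 and 5 in the same component? no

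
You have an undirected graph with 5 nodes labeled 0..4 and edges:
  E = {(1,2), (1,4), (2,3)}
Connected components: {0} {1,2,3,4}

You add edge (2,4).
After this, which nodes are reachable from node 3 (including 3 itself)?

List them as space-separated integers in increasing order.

Answer: 1 2 3 4

Derivation:
Before: nodes reachable from 3: {1,2,3,4}
Adding (2,4): both endpoints already in same component. Reachability from 3 unchanged.
After: nodes reachable from 3: {1,2,3,4}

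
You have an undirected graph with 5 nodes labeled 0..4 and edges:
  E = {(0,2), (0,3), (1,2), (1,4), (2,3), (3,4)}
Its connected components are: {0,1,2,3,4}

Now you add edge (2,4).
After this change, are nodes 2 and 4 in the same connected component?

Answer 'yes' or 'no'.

Initial components: {0,1,2,3,4}
Adding edge (2,4): both already in same component {0,1,2,3,4}. No change.
New components: {0,1,2,3,4}
Are 2 and 4 in the same component? yes

Answer: yes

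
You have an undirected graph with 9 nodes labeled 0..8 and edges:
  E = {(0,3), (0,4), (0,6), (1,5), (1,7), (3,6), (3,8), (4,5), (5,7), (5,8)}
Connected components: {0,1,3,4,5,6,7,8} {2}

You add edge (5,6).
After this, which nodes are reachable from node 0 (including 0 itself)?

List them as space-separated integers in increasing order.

Answer: 0 1 3 4 5 6 7 8

Derivation:
Before: nodes reachable from 0: {0,1,3,4,5,6,7,8}
Adding (5,6): both endpoints already in same component. Reachability from 0 unchanged.
After: nodes reachable from 0: {0,1,3,4,5,6,7,8}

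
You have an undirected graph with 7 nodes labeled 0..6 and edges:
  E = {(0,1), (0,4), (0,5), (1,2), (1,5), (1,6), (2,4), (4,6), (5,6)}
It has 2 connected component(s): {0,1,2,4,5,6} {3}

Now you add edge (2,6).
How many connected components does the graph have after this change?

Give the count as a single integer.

Initial component count: 2
Add (2,6): endpoints already in same component. Count unchanged: 2.
New component count: 2

Answer: 2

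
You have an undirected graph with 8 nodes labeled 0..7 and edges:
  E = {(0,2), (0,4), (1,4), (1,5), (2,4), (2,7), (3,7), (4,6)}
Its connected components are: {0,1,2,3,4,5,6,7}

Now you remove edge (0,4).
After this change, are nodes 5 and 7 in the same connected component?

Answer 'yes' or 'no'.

Answer: yes

Derivation:
Initial components: {0,1,2,3,4,5,6,7}
Removing edge (0,4): not a bridge — component count unchanged at 1.
New components: {0,1,2,3,4,5,6,7}
Are 5 and 7 in the same component? yes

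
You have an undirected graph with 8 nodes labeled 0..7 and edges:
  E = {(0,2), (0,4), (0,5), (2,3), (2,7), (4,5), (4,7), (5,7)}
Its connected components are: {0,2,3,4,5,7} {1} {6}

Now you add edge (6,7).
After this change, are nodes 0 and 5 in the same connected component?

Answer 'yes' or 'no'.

Initial components: {0,2,3,4,5,7} {1} {6}
Adding edge (6,7): merges {6} and {0,2,3,4,5,7}.
New components: {0,2,3,4,5,6,7} {1}
Are 0 and 5 in the same component? yes

Answer: yes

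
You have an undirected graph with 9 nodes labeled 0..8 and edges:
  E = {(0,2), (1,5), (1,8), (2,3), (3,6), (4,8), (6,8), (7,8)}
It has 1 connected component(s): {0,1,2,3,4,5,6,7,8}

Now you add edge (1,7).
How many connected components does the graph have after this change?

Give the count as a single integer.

Answer: 1

Derivation:
Initial component count: 1
Add (1,7): endpoints already in same component. Count unchanged: 1.
New component count: 1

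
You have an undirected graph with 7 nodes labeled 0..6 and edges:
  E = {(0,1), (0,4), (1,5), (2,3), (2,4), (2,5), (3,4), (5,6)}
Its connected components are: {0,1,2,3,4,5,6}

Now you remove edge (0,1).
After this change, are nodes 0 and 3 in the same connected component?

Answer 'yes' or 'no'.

Initial components: {0,1,2,3,4,5,6}
Removing edge (0,1): not a bridge — component count unchanged at 1.
New components: {0,1,2,3,4,5,6}
Are 0 and 3 in the same component? yes

Answer: yes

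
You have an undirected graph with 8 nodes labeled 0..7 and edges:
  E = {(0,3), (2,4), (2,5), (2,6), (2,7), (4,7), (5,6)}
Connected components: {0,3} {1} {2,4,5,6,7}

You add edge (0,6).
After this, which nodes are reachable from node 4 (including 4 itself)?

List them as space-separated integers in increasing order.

Answer: 0 2 3 4 5 6 7

Derivation:
Before: nodes reachable from 4: {2,4,5,6,7}
Adding (0,6): merges 4's component with another. Reachability grows.
After: nodes reachable from 4: {0,2,3,4,5,6,7}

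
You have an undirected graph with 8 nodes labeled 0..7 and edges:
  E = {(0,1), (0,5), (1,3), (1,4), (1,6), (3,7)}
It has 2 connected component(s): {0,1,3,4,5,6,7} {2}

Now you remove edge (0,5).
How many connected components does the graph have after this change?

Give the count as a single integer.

Initial component count: 2
Remove (0,5): it was a bridge. Count increases: 2 -> 3.
  After removal, components: {0,1,3,4,6,7} {2} {5}
New component count: 3

Answer: 3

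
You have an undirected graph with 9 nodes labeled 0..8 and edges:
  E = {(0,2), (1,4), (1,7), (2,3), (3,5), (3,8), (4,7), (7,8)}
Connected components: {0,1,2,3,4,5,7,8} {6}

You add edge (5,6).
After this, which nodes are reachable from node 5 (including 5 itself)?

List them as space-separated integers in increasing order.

Before: nodes reachable from 5: {0,1,2,3,4,5,7,8}
Adding (5,6): merges 5's component with another. Reachability grows.
After: nodes reachable from 5: {0,1,2,3,4,5,6,7,8}

Answer: 0 1 2 3 4 5 6 7 8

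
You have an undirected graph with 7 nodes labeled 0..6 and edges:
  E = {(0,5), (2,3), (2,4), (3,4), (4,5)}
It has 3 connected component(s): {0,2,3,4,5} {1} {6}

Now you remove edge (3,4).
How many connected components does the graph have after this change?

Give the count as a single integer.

Initial component count: 3
Remove (3,4): not a bridge. Count unchanged: 3.
  After removal, components: {0,2,3,4,5} {1} {6}
New component count: 3

Answer: 3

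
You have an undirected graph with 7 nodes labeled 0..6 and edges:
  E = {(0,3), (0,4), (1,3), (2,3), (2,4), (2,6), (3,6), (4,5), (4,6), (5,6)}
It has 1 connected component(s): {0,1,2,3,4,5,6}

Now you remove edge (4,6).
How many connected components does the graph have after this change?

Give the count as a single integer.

Initial component count: 1
Remove (4,6): not a bridge. Count unchanged: 1.
  After removal, components: {0,1,2,3,4,5,6}
New component count: 1

Answer: 1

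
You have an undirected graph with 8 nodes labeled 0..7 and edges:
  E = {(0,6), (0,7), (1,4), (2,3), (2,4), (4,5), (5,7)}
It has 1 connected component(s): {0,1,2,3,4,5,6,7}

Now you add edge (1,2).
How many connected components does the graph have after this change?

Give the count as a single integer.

Answer: 1

Derivation:
Initial component count: 1
Add (1,2): endpoints already in same component. Count unchanged: 1.
New component count: 1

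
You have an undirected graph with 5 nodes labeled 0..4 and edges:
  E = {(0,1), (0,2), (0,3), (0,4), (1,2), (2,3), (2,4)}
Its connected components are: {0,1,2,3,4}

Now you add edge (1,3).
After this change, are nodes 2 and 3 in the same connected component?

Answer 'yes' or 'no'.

Answer: yes

Derivation:
Initial components: {0,1,2,3,4}
Adding edge (1,3): both already in same component {0,1,2,3,4}. No change.
New components: {0,1,2,3,4}
Are 2 and 3 in the same component? yes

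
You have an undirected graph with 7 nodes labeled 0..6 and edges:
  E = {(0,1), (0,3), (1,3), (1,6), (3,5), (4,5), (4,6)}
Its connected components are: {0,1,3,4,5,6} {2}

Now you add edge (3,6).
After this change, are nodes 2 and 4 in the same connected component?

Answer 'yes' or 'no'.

Answer: no

Derivation:
Initial components: {0,1,3,4,5,6} {2}
Adding edge (3,6): both already in same component {0,1,3,4,5,6}. No change.
New components: {0,1,3,4,5,6} {2}
Are 2 and 4 in the same component? no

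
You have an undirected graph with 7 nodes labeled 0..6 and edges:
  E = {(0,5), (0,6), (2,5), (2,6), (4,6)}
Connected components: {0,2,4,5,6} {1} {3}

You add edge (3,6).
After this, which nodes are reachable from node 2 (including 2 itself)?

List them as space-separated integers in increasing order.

Answer: 0 2 3 4 5 6

Derivation:
Before: nodes reachable from 2: {0,2,4,5,6}
Adding (3,6): merges 2's component with another. Reachability grows.
After: nodes reachable from 2: {0,2,3,4,5,6}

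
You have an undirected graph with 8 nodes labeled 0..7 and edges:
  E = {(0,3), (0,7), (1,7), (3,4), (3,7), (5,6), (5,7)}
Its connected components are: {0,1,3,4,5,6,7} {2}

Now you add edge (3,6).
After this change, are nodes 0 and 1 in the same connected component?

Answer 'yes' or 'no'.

Answer: yes

Derivation:
Initial components: {0,1,3,4,5,6,7} {2}
Adding edge (3,6): both already in same component {0,1,3,4,5,6,7}. No change.
New components: {0,1,3,4,5,6,7} {2}
Are 0 and 1 in the same component? yes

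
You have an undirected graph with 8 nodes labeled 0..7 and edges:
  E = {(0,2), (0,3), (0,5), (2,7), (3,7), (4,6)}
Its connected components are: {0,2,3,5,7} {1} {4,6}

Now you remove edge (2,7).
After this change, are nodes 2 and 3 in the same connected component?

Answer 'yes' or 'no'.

Answer: yes

Derivation:
Initial components: {0,2,3,5,7} {1} {4,6}
Removing edge (2,7): not a bridge — component count unchanged at 3.
New components: {0,2,3,5,7} {1} {4,6}
Are 2 and 3 in the same component? yes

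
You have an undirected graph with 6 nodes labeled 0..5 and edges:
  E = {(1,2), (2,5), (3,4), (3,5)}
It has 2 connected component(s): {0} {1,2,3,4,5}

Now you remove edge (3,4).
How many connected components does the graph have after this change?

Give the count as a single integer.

Answer: 3

Derivation:
Initial component count: 2
Remove (3,4): it was a bridge. Count increases: 2 -> 3.
  After removal, components: {0} {1,2,3,5} {4}
New component count: 3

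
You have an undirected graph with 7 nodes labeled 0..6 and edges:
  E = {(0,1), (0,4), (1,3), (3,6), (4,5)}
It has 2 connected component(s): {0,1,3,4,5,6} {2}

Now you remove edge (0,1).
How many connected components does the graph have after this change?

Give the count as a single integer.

Answer: 3

Derivation:
Initial component count: 2
Remove (0,1): it was a bridge. Count increases: 2 -> 3.
  After removal, components: {0,4,5} {1,3,6} {2}
New component count: 3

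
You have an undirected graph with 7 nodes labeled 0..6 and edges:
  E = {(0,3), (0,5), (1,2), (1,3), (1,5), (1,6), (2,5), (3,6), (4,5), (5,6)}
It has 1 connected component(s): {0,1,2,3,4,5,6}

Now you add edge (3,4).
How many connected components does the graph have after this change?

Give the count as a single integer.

Answer: 1

Derivation:
Initial component count: 1
Add (3,4): endpoints already in same component. Count unchanged: 1.
New component count: 1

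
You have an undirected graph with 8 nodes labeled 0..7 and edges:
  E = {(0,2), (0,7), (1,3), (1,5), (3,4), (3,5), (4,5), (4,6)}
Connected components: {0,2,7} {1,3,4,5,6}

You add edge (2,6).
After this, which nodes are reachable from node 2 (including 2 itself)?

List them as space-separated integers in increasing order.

Answer: 0 1 2 3 4 5 6 7

Derivation:
Before: nodes reachable from 2: {0,2,7}
Adding (2,6): merges 2's component with another. Reachability grows.
After: nodes reachable from 2: {0,1,2,3,4,5,6,7}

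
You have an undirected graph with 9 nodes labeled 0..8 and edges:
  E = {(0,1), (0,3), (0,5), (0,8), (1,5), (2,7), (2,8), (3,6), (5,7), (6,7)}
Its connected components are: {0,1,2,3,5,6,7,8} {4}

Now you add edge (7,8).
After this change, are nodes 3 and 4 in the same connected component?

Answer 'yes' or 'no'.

Answer: no

Derivation:
Initial components: {0,1,2,3,5,6,7,8} {4}
Adding edge (7,8): both already in same component {0,1,2,3,5,6,7,8}. No change.
New components: {0,1,2,3,5,6,7,8} {4}
Are 3 and 4 in the same component? no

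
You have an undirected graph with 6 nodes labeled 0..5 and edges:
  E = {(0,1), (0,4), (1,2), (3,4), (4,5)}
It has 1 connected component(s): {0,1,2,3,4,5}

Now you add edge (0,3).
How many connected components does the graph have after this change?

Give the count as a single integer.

Answer: 1

Derivation:
Initial component count: 1
Add (0,3): endpoints already in same component. Count unchanged: 1.
New component count: 1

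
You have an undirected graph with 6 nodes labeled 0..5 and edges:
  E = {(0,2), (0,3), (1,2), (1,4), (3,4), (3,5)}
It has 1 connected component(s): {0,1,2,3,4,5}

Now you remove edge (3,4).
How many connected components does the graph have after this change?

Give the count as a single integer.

Initial component count: 1
Remove (3,4): not a bridge. Count unchanged: 1.
  After removal, components: {0,1,2,3,4,5}
New component count: 1

Answer: 1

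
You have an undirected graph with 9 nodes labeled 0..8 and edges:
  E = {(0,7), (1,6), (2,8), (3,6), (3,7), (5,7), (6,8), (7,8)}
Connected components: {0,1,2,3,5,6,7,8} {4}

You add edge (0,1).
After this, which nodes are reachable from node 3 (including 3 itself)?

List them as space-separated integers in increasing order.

Before: nodes reachable from 3: {0,1,2,3,5,6,7,8}
Adding (0,1): both endpoints already in same component. Reachability from 3 unchanged.
After: nodes reachable from 3: {0,1,2,3,5,6,7,8}

Answer: 0 1 2 3 5 6 7 8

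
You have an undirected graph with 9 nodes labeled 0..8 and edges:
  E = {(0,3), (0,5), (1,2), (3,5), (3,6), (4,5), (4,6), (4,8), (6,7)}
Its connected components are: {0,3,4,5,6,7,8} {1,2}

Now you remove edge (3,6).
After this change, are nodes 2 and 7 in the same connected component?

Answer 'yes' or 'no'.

Answer: no

Derivation:
Initial components: {0,3,4,5,6,7,8} {1,2}
Removing edge (3,6): not a bridge — component count unchanged at 2.
New components: {0,3,4,5,6,7,8} {1,2}
Are 2 and 7 in the same component? no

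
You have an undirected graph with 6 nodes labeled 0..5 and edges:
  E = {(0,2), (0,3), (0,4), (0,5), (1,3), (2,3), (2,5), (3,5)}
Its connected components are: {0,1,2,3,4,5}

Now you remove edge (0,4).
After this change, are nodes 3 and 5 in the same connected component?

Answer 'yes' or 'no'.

Initial components: {0,1,2,3,4,5}
Removing edge (0,4): it was a bridge — component count 1 -> 2.
New components: {0,1,2,3,5} {4}
Are 3 and 5 in the same component? yes

Answer: yes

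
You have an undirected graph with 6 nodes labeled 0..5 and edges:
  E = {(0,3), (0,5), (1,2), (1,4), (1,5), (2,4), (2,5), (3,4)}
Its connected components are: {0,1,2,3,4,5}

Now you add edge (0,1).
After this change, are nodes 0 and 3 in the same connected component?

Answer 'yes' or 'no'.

Initial components: {0,1,2,3,4,5}
Adding edge (0,1): both already in same component {0,1,2,3,4,5}. No change.
New components: {0,1,2,3,4,5}
Are 0 and 3 in the same component? yes

Answer: yes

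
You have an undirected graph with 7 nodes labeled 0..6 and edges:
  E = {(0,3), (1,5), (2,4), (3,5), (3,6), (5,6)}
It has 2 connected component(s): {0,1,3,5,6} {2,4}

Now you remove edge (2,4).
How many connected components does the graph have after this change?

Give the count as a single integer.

Initial component count: 2
Remove (2,4): it was a bridge. Count increases: 2 -> 3.
  After removal, components: {0,1,3,5,6} {2} {4}
New component count: 3

Answer: 3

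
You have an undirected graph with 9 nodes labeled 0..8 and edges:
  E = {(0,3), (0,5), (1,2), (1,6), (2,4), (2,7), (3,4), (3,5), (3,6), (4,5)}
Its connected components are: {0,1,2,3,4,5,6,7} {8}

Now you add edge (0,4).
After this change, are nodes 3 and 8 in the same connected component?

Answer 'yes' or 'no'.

Answer: no

Derivation:
Initial components: {0,1,2,3,4,5,6,7} {8}
Adding edge (0,4): both already in same component {0,1,2,3,4,5,6,7}. No change.
New components: {0,1,2,3,4,5,6,7} {8}
Are 3 and 8 in the same component? no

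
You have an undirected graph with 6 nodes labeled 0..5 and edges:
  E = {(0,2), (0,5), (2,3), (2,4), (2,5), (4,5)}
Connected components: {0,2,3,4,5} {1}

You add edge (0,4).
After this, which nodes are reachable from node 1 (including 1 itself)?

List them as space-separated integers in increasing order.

Before: nodes reachable from 1: {1}
Adding (0,4): both endpoints already in same component. Reachability from 1 unchanged.
After: nodes reachable from 1: {1}

Answer: 1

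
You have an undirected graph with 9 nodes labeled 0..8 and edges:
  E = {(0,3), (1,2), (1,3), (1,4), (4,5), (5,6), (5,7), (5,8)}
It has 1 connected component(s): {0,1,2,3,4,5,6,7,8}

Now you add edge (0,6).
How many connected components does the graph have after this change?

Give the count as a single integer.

Initial component count: 1
Add (0,6): endpoints already in same component. Count unchanged: 1.
New component count: 1

Answer: 1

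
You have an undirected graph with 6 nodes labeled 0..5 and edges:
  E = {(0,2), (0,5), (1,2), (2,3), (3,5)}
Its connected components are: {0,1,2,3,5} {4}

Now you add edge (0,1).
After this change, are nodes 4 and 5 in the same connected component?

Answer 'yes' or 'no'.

Initial components: {0,1,2,3,5} {4}
Adding edge (0,1): both already in same component {0,1,2,3,5}. No change.
New components: {0,1,2,3,5} {4}
Are 4 and 5 in the same component? no

Answer: no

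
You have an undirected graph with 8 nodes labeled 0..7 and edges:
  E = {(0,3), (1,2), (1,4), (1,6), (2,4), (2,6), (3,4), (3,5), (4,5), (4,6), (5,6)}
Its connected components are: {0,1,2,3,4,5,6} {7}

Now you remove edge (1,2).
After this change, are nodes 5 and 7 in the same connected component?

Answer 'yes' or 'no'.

Answer: no

Derivation:
Initial components: {0,1,2,3,4,5,6} {7}
Removing edge (1,2): not a bridge — component count unchanged at 2.
New components: {0,1,2,3,4,5,6} {7}
Are 5 and 7 in the same component? no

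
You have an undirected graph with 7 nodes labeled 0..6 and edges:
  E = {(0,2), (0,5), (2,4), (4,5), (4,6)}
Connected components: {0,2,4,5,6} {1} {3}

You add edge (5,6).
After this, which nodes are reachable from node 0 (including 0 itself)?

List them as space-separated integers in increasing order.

Answer: 0 2 4 5 6

Derivation:
Before: nodes reachable from 0: {0,2,4,5,6}
Adding (5,6): both endpoints already in same component. Reachability from 0 unchanged.
After: nodes reachable from 0: {0,2,4,5,6}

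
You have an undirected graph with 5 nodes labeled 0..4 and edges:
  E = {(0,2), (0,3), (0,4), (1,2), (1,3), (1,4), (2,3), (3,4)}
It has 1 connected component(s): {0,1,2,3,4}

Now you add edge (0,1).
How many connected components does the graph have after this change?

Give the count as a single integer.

Initial component count: 1
Add (0,1): endpoints already in same component. Count unchanged: 1.
New component count: 1

Answer: 1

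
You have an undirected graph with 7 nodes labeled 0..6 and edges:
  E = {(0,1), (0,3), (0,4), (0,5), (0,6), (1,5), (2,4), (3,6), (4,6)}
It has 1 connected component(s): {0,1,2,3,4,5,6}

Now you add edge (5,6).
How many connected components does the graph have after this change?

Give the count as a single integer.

Answer: 1

Derivation:
Initial component count: 1
Add (5,6): endpoints already in same component. Count unchanged: 1.
New component count: 1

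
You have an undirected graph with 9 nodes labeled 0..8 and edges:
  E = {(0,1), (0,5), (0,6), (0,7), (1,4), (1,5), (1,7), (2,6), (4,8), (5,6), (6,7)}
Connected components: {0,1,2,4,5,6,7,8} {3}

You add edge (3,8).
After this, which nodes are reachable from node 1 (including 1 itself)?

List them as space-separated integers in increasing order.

Answer: 0 1 2 3 4 5 6 7 8

Derivation:
Before: nodes reachable from 1: {0,1,2,4,5,6,7,8}
Adding (3,8): merges 1's component with another. Reachability grows.
After: nodes reachable from 1: {0,1,2,3,4,5,6,7,8}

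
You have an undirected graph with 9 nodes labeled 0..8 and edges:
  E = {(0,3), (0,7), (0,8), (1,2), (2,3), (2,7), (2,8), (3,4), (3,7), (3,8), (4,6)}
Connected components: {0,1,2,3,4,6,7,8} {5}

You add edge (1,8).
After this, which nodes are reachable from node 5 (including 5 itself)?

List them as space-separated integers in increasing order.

Before: nodes reachable from 5: {5}
Adding (1,8): both endpoints already in same component. Reachability from 5 unchanged.
After: nodes reachable from 5: {5}

Answer: 5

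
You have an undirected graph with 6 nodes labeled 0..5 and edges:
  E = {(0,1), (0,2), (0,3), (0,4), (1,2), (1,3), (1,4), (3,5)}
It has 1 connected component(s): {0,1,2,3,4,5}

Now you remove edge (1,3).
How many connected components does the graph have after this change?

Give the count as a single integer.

Initial component count: 1
Remove (1,3): not a bridge. Count unchanged: 1.
  After removal, components: {0,1,2,3,4,5}
New component count: 1

Answer: 1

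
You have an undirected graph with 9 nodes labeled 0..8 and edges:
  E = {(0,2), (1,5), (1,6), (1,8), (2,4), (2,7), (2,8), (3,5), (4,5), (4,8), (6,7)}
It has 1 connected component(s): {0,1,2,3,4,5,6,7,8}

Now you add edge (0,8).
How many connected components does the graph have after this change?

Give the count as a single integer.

Initial component count: 1
Add (0,8): endpoints already in same component. Count unchanged: 1.
New component count: 1

Answer: 1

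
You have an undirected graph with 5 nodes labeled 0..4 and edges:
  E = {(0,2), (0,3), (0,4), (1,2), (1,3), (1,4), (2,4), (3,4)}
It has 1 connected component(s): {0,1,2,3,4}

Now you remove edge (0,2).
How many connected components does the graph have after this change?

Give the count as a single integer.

Answer: 1

Derivation:
Initial component count: 1
Remove (0,2): not a bridge. Count unchanged: 1.
  After removal, components: {0,1,2,3,4}
New component count: 1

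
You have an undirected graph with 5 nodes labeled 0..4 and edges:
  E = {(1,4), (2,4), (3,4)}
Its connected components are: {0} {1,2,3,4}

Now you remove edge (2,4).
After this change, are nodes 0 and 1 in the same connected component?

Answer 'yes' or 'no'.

Initial components: {0} {1,2,3,4}
Removing edge (2,4): it was a bridge — component count 2 -> 3.
New components: {0} {1,3,4} {2}
Are 0 and 1 in the same component? no

Answer: no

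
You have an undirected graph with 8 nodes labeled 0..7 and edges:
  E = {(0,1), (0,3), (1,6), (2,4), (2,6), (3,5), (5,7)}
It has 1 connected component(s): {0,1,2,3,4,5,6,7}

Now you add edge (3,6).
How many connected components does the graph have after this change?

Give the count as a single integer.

Initial component count: 1
Add (3,6): endpoints already in same component. Count unchanged: 1.
New component count: 1

Answer: 1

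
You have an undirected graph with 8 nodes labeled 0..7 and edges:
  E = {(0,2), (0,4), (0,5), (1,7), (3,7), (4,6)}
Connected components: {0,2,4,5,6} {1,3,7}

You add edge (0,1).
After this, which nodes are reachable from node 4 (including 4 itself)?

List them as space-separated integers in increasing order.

Answer: 0 1 2 3 4 5 6 7

Derivation:
Before: nodes reachable from 4: {0,2,4,5,6}
Adding (0,1): merges 4's component with another. Reachability grows.
After: nodes reachable from 4: {0,1,2,3,4,5,6,7}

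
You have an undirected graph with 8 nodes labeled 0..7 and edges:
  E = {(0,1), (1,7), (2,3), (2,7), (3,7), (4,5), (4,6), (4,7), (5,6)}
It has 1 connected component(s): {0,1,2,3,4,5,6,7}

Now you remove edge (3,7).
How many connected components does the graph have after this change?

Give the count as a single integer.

Answer: 1

Derivation:
Initial component count: 1
Remove (3,7): not a bridge. Count unchanged: 1.
  After removal, components: {0,1,2,3,4,5,6,7}
New component count: 1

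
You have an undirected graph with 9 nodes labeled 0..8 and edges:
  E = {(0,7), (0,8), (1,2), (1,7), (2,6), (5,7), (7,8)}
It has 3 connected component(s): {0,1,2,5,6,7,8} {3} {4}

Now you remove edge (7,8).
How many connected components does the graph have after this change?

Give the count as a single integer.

Initial component count: 3
Remove (7,8): not a bridge. Count unchanged: 3.
  After removal, components: {0,1,2,5,6,7,8} {3} {4}
New component count: 3

Answer: 3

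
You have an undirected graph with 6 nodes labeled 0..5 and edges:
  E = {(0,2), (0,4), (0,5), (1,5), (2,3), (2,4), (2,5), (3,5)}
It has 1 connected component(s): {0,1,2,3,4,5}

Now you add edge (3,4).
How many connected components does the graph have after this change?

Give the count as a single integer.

Answer: 1

Derivation:
Initial component count: 1
Add (3,4): endpoints already in same component. Count unchanged: 1.
New component count: 1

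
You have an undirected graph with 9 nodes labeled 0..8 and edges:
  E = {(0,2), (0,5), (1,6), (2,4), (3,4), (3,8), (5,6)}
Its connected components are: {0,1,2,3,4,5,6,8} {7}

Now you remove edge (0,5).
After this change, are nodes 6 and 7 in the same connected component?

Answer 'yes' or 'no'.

Answer: no

Derivation:
Initial components: {0,1,2,3,4,5,6,8} {7}
Removing edge (0,5): it was a bridge — component count 2 -> 3.
New components: {0,2,3,4,8} {1,5,6} {7}
Are 6 and 7 in the same component? no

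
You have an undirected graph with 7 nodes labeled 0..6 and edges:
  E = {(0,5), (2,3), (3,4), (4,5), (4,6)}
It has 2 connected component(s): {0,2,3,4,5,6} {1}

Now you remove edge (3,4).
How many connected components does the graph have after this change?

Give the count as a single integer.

Initial component count: 2
Remove (3,4): it was a bridge. Count increases: 2 -> 3.
  After removal, components: {0,4,5,6} {1} {2,3}
New component count: 3

Answer: 3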